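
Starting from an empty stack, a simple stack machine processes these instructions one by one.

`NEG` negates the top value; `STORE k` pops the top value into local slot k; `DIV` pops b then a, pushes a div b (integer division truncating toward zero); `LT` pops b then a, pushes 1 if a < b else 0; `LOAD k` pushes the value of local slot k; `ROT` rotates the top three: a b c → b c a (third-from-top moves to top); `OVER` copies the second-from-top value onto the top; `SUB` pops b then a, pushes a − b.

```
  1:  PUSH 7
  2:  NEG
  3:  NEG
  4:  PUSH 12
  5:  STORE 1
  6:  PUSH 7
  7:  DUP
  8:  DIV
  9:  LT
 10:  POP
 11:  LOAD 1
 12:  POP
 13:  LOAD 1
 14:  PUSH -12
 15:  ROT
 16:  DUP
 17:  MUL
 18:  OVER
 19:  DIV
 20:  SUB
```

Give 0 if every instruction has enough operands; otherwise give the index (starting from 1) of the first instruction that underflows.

PUSH 7   : 7
NEG      : -7
NEG      : 7
PUSH 12  : 7 12
STORE 1  : 7
PUSH 7   : 7 7
DUP      : 7 7 7
DIV      : 7 1
LT       : 0
POP      : (empty)
LOAD 1   : 12
POP      : (empty)
LOAD 1   : 12
PUSH -12 : 12 -12
ROT  — needs 3 operands, stack has 2 → underflow

15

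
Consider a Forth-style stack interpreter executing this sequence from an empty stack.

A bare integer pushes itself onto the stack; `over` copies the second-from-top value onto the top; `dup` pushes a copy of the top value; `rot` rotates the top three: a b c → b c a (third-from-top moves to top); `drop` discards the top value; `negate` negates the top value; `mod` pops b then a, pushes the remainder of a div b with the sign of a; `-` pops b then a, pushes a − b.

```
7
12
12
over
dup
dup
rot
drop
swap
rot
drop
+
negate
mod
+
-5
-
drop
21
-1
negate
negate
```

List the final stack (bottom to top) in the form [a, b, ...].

[21, -1]

7      -> 7
12     -> 7 12
12     -> 7 12 12
over   -> 7 12 12 12
dup    -> 7 12 12 12 12
dup    -> 7 12 12 12 12 12
rot    -> 7 12 12 12 12 12
drop   -> 7 12 12 12 12
swap   -> 7 12 12 12 12
rot    -> 7 12 12 12 12
drop   -> 7 12 12 12
+      -> 7 12 24
negate -> 7 12 -24
mod    -> 7 12
+      -> 19
-5     -> 19 -5
-      -> 24
drop   -> (empty)
21     -> 21
-1     -> 21 -1
negate -> 21 1
negate -> 21 -1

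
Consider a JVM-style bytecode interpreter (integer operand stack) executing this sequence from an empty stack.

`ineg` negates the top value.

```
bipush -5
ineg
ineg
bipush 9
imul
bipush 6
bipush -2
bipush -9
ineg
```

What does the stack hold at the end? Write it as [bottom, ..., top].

[-45, 6, -2, 9]

bipush -5 → [-5]
ineg      → [5]
ineg      → [-5]
bipush 9  → [-5, 9]
imul      → [-45]
bipush 6  → [-45, 6]
bipush -2 → [-45, 6, -2]
bipush -9 → [-45, 6, -2, -9]
ineg      → [-45, 6, -2, 9]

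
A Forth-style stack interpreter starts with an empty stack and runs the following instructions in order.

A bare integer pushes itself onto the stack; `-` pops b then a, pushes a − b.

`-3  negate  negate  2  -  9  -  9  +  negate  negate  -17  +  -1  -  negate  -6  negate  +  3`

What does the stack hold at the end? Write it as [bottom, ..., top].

-3     → [-3]
negate → [3]
negate → [-3]
2      → [-3, 2]
-      → [-5]
9      → [-5, 9]
-      → [-14]
9      → [-14, 9]
+      → [-5]
negate → [5]
negate → [-5]
-17    → [-5, -17]
+      → [-22]
-1     → [-22, -1]
-      → [-21]
negate → [21]
-6     → [21, -6]
negate → [21, 6]
+      → [27]
3      → [27, 3]

[27, 3]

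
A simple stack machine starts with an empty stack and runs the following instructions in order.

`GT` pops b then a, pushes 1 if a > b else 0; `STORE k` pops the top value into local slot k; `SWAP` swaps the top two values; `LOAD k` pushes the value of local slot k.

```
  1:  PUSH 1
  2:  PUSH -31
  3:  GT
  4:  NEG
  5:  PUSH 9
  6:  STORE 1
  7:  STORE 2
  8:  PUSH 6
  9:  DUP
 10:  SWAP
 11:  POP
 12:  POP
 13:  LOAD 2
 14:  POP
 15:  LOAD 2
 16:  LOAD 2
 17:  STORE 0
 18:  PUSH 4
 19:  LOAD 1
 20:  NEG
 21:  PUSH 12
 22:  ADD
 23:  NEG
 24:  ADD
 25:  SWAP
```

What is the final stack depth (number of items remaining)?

PUSH 1    [1]
PUSH -31  [1, -31]
GT        [1]
NEG       [-1]
PUSH 9    [-1, 9]
STORE 1   [-1]
STORE 2   []
PUSH 6    [6]
DUP       [6, 6]
SWAP      [6, 6]
POP       [6]
POP       []
LOAD 2    [-1]
POP       []
LOAD 2    [-1]
LOAD 2    [-1, -1]
STORE 0   [-1]
PUSH 4    [-1, 4]
LOAD 1    [-1, 4, 9]
NEG       [-1, 4, -9]
PUSH 12   [-1, 4, -9, 12]
ADD       [-1, 4, 3]
NEG       [-1, 4, -3]
ADD       [-1, 1]
SWAP      [1, -1]

2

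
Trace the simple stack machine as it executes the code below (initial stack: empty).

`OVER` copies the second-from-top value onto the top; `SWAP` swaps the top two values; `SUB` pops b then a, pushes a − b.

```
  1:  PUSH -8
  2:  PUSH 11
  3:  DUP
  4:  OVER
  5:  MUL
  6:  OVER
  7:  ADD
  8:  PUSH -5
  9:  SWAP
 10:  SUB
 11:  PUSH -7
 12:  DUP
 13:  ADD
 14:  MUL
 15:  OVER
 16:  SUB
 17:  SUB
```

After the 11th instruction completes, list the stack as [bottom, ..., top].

[-8, 11, -137, -7]

PUSH -8 → [-8]
PUSH 11 → [-8, 11]
DUP     → [-8, 11, 11]
OVER    → [-8, 11, 11, 11]
MUL     → [-8, 11, 121]
OVER    → [-8, 11, 121, 11]
ADD     → [-8, 11, 132]
PUSH -5 → [-8, 11, 132, -5]
SWAP    → [-8, 11, -5, 132]
SUB     → [-8, 11, -137]
PUSH -7 → [-8, 11, -137, -7]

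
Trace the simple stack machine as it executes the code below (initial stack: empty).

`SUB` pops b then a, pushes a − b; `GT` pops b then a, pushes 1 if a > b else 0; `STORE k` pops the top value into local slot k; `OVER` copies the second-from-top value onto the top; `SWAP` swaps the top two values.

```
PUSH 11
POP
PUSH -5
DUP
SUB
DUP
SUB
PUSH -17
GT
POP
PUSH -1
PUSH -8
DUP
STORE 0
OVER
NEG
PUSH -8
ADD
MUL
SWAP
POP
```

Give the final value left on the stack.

56

PUSH 11  -> [11]
POP      -> []
PUSH -5  -> [-5]
DUP      -> [-5, -5]
SUB      -> [0]
DUP      -> [0, 0]
SUB      -> [0]
PUSH -17 -> [0, -17]
GT       -> [1]
POP      -> []
PUSH -1  -> [-1]
PUSH -8  -> [-1, -8]
DUP      -> [-1, -8, -8]
STORE 0  -> [-1, -8]
OVER     -> [-1, -8, -1]
NEG      -> [-1, -8, 1]
PUSH -8  -> [-1, -8, 1, -8]
ADD      -> [-1, -8, -7]
MUL      -> [-1, 56]
SWAP     -> [56, -1]
POP      -> [56]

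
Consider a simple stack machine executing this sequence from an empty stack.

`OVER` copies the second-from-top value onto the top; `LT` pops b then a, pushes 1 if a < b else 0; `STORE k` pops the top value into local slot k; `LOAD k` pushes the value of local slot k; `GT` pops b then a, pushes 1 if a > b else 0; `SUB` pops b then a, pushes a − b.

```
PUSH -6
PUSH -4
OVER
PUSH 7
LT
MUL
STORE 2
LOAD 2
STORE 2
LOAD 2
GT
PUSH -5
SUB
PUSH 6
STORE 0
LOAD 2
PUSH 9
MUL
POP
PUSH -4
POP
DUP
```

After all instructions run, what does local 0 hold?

PUSH -6  [-6]
PUSH -4  [-6, -4]
OVER     [-6, -4, -6]
PUSH 7   [-6, -4, -6, 7]
LT       [-6, -4, 1]
MUL      [-6, -4]
STORE 2  [-6]
LOAD 2   [-6, -4]
STORE 2  [-6]
LOAD 2   [-6, -4]
GT       [0]
PUSH -5  [0, -5]
SUB      [5]
PUSH 6   [5, 6]
STORE 0  [5]
LOAD 2   [5, -4]
PUSH 9   [5, -4, 9]
MUL      [5, -36]
POP      [5]
PUSH -4  [5, -4]
POP      [5]
DUP      [5, 5]

6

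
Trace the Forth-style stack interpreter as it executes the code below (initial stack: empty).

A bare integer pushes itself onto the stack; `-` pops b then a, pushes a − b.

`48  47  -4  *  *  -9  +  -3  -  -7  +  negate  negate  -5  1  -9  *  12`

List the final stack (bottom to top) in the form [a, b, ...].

48     : 48
47     : 48 47
-4     : 48 47 -4
*      : 48 -188
*      : -9024
-9     : -9024 -9
+      : -9033
-3     : -9033 -3
-      : -9030
-7     : -9030 -7
+      : -9037
negate : 9037
negate : -9037
-5     : -9037 -5
1      : -9037 -5 1
-9     : -9037 -5 1 -9
*      : -9037 -5 -9
12     : -9037 -5 -9 12

[-9037, -5, -9, 12]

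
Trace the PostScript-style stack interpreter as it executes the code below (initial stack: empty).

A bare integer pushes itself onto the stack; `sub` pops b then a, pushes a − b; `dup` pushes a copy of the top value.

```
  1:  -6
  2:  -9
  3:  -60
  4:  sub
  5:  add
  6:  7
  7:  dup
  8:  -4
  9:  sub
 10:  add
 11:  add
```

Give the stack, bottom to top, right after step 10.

-6  → -6
-9  → -6 -9
-60 → -6 -9 -60
sub → -6 51
add → 45
7   → 45 7
dup → 45 7 7
-4  → 45 7 7 -4
sub → 45 7 11
add → 45 18

[45, 18]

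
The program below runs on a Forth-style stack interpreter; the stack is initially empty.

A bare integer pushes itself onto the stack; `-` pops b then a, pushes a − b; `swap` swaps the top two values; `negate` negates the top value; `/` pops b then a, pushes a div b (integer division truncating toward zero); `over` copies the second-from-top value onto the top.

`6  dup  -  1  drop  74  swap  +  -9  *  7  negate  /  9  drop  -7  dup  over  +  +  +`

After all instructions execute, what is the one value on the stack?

6      → 6
dup    → 6 6
-      → 0
1      → 0 1
drop   → 0
74     → 0 74
swap   → 74 0
+      → 74
-9     → 74 -9
*      → -666
7      → -666 7
negate → -666 -7
/      → 95
9      → 95 9
drop   → 95
-7     → 95 -7
dup    → 95 -7 -7
over   → 95 -7 -7 -7
+      → 95 -7 -14
+      → 95 -21
+      → 74

74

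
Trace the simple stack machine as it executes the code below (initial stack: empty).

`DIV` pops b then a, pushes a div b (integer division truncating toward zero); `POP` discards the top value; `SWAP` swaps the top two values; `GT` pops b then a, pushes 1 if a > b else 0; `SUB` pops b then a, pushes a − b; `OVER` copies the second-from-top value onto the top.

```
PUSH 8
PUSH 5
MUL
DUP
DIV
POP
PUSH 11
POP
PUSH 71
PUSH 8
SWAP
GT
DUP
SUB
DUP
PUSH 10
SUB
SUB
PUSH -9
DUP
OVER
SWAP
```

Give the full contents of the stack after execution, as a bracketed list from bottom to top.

[10, -9, -9, -9]

PUSH 8  : [8]
PUSH 5  : [8, 5]
MUL     : [40]
DUP     : [40, 40]
DIV     : [1]
POP     : []
PUSH 11 : [11]
POP     : []
PUSH 71 : [71]
PUSH 8  : [71, 8]
SWAP    : [8, 71]
GT      : [0]
DUP     : [0, 0]
SUB     : [0]
DUP     : [0, 0]
PUSH 10 : [0, 0, 10]
SUB     : [0, -10]
SUB     : [10]
PUSH -9 : [10, -9]
DUP     : [10, -9, -9]
OVER    : [10, -9, -9, -9]
SWAP    : [10, -9, -9, -9]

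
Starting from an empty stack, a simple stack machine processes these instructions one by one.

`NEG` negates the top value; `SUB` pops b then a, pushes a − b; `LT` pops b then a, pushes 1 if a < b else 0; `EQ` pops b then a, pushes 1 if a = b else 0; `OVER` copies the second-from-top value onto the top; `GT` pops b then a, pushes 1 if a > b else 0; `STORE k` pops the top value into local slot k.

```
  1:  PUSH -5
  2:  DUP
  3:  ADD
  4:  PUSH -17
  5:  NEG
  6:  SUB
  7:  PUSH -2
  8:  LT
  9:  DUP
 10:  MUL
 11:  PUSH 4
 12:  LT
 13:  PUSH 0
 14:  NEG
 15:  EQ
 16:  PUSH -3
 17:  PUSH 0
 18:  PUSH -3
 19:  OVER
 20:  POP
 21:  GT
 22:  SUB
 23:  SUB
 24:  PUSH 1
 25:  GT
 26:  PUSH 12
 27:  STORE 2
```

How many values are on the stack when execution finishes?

1

PUSH -5   -5
DUP       -5 -5
ADD       -10
PUSH -17  -10 -17
NEG       -10 17
SUB       -27
PUSH -2   -27 -2
LT        1
DUP       1 1
MUL       1
PUSH 4    1 4
LT        1
PUSH 0    1 0
NEG       1 0
EQ        0
PUSH -3   0 -3
PUSH 0    0 -3 0
PUSH -3   0 -3 0 -3
OVER      0 -3 0 -3 0
POP       0 -3 0 -3
GT        0 -3 1
SUB       0 -4
SUB       4
PUSH 1    4 1
GT        1
PUSH 12   1 12
STORE 2   1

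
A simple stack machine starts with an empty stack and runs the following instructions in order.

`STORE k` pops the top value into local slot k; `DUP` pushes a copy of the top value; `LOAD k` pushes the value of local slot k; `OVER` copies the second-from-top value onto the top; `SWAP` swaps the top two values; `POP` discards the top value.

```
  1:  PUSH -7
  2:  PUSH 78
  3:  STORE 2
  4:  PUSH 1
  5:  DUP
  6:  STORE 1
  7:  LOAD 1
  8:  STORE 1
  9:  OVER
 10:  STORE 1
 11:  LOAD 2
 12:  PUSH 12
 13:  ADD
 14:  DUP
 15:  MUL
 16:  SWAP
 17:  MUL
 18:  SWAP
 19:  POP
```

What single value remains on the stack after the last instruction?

PUSH -7 : [-7]
PUSH 78 : [-7, 78]
STORE 2 : [-7]
PUSH 1  : [-7, 1]
DUP     : [-7, 1, 1]
STORE 1 : [-7, 1]
LOAD 1  : [-7, 1, 1]
STORE 1 : [-7, 1]
OVER    : [-7, 1, -7]
STORE 1 : [-7, 1]
LOAD 2  : [-7, 1, 78]
PUSH 12 : [-7, 1, 78, 12]
ADD     : [-7, 1, 90]
DUP     : [-7, 1, 90, 90]
MUL     : [-7, 1, 8100]
SWAP    : [-7, 8100, 1]
MUL     : [-7, 8100]
SWAP    : [8100, -7]
POP     : [8100]

8100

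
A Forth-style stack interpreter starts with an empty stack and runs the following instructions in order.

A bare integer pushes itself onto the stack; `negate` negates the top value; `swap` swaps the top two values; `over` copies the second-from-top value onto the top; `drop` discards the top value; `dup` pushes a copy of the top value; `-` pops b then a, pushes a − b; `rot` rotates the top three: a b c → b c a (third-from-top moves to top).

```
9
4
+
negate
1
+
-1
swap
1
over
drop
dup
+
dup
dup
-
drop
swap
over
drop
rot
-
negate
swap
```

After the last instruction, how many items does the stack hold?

9      → 9
4      → 9 4
+      → 13
negate → -13
1      → -13 1
+      → -12
-1     → -12 -1
swap   → -1 -12
1      → -1 -12 1
over   → -1 -12 1 -12
drop   → -1 -12 1
dup    → -1 -12 1 1
+      → -1 -12 2
dup    → -1 -12 2 2
dup    → -1 -12 2 2 2
-      → -1 -12 2 0
drop   → -1 -12 2
swap   → -1 2 -12
over   → -1 2 -12 2
drop   → -1 2 -12
rot    → 2 -12 -1
-      → 2 -11
negate → 2 11
swap   → 11 2

2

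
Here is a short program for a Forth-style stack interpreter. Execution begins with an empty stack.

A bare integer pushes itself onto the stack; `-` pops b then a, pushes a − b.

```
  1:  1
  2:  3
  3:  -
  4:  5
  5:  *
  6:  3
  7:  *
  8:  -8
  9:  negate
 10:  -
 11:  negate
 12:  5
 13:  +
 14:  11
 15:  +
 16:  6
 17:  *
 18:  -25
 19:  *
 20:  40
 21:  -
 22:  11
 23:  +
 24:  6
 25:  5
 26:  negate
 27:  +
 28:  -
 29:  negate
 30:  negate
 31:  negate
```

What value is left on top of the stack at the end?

1      : [1]
3      : [1, 3]
-      : [-2]
5      : [-2, 5]
*      : [-10]
3      : [-10, 3]
*      : [-30]
-8     : [-30, -8]
negate : [-30, 8]
-      : [-38]
negate : [38]
5      : [38, 5]
+      : [43]
11     : [43, 11]
+      : [54]
6      : [54, 6]
*      : [324]
-25    : [324, -25]
*      : [-8100]
40     : [-8100, 40]
-      : [-8140]
11     : [-8140, 11]
+      : [-8129]
6      : [-8129, 6]
5      : [-8129, 6, 5]
negate : [-8129, 6, -5]
+      : [-8129, 1]
-      : [-8130]
negate : [8130]
negate : [-8130]
negate : [8130]

8130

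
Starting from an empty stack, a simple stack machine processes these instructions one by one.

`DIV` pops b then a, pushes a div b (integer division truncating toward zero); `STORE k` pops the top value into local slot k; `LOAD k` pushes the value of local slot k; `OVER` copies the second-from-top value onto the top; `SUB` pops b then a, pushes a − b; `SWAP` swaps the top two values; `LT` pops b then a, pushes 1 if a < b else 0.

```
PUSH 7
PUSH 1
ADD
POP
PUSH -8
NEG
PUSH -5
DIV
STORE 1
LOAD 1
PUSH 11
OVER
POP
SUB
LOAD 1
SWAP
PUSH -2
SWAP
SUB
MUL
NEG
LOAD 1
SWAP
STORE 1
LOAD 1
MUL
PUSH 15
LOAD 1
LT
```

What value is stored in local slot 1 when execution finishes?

10

PUSH 7  : 7
PUSH 1  : 7 1
ADD     : 8
POP     : (empty)
PUSH -8 : -8
NEG     : 8
PUSH -5 : 8 -5
DIV     : -1
STORE 1 : (empty)
LOAD 1  : -1
PUSH 11 : -1 11
OVER    : -1 11 -1
POP     : -1 11
SUB     : -12
LOAD 1  : -12 -1
SWAP    : -1 -12
PUSH -2 : -1 -12 -2
SWAP    : -1 -2 -12
SUB     : -1 10
MUL     : -10
NEG     : 10
LOAD 1  : 10 -1
SWAP    : -1 10
STORE 1 : -1
LOAD 1  : -1 10
MUL     : -10
PUSH 15 : -10 15
LOAD 1  : -10 15 10
LT      : -10 0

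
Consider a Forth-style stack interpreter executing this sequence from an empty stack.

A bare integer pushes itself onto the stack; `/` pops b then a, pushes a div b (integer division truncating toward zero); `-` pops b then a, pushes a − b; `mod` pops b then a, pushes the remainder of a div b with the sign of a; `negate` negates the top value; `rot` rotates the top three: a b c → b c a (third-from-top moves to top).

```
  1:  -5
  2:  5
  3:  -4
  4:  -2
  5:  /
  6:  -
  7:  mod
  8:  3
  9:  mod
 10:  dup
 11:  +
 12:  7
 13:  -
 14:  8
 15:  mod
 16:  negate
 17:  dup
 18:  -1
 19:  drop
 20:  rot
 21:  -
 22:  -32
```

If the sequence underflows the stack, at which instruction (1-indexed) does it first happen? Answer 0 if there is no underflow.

-5      [-5]
5       [-5, 5]
-4      [-5, 5, -4]
-2      [-5, 5, -4, -2]
/       [-5, 5, 2]
-       [-5, 3]
mod     [-2]
3       [-2, 3]
mod     [-2]
dup     [-2, -2]
+       [-4]
7       [-4, 7]
-       [-11]
8       [-11, 8]
mod     [-3]
negate  [3]
dup     [3, 3]
-1      [3, 3, -1]
drop    [3, 3]
rot  — needs 3 operands, stack has 2 → underflow

20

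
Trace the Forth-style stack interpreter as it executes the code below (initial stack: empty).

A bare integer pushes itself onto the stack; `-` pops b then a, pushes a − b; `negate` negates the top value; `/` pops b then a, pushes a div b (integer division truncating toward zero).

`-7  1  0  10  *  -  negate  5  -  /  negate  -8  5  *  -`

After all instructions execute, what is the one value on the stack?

39

-7     -> -7
1      -> -7 1
0      -> -7 1 0
10     -> -7 1 0 10
*      -> -7 1 0
-      -> -7 1
negate -> -7 -1
5      -> -7 -1 5
-      -> -7 -6
/      -> 1
negate -> -1
-8     -> -1 -8
5      -> -1 -8 5
*      -> -1 -40
-      -> 39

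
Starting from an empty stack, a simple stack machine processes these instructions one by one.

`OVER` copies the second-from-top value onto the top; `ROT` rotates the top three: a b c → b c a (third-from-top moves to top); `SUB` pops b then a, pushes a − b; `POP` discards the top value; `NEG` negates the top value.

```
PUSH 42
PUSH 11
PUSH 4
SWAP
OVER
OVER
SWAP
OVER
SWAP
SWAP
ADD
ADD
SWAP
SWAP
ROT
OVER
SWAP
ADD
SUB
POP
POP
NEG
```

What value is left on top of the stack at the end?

-42

PUSH 42  42
PUSH 11  42 11
PUSH 4   42 11 4
SWAP     42 4 11
OVER     42 4 11 4
OVER     42 4 11 4 11
SWAP     42 4 11 11 4
OVER     42 4 11 11 4 11
SWAP     42 4 11 11 11 4
SWAP     42 4 11 11 4 11
ADD      42 4 11 11 15
ADD      42 4 11 26
SWAP     42 4 26 11
SWAP     42 4 11 26
ROT      42 11 26 4
OVER     42 11 26 4 26
SWAP     42 11 26 26 4
ADD      42 11 26 30
SUB      42 11 -4
POP      42 11
POP      42
NEG      -42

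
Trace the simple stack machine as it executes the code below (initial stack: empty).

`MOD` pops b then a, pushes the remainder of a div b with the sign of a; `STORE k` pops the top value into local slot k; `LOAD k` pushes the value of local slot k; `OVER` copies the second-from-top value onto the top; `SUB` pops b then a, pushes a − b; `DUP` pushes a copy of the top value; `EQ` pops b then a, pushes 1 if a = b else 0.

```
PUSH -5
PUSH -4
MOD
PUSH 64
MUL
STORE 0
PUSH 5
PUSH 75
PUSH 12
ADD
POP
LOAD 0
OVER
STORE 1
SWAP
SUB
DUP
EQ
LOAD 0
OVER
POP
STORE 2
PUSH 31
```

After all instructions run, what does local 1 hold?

5

PUSH -5 -> -5
PUSH -4 -> -5 -4
MOD     -> -1
PUSH 64 -> -1 64
MUL     -> -64
STORE 0 -> (empty)
PUSH 5  -> 5
PUSH 75 -> 5 75
PUSH 12 -> 5 75 12
ADD     -> 5 87
POP     -> 5
LOAD 0  -> 5 -64
OVER    -> 5 -64 5
STORE 1 -> 5 -64
SWAP    -> -64 5
SUB     -> -69
DUP     -> -69 -69
EQ      -> 1
LOAD 0  -> 1 -64
OVER    -> 1 -64 1
POP     -> 1 -64
STORE 2 -> 1
PUSH 31 -> 1 31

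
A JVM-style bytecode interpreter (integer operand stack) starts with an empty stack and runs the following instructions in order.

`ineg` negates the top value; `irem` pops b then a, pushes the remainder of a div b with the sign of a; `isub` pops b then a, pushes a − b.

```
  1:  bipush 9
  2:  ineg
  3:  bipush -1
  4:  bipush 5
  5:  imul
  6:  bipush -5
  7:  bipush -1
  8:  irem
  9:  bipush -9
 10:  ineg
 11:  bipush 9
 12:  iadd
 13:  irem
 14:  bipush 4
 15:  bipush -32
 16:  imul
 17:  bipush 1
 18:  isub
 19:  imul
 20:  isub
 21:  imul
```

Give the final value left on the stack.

bipush 9   -> [9]
ineg       -> [-9]
bipush -1  -> [-9, -1]
bipush 5   -> [-9, -1, 5]
imul       -> [-9, -5]
bipush -5  -> [-9, -5, -5]
bipush -1  -> [-9, -5, -5, -1]
irem       -> [-9, -5, 0]
bipush -9  -> [-9, -5, 0, -9]
ineg       -> [-9, -5, 0, 9]
bipush 9   -> [-9, -5, 0, 9, 9]
iadd       -> [-9, -5, 0, 18]
irem       -> [-9, -5, 0]
bipush 4   -> [-9, -5, 0, 4]
bipush -32 -> [-9, -5, 0, 4, -32]
imul       -> [-9, -5, 0, -128]
bipush 1   -> [-9, -5, 0, -128, 1]
isub       -> [-9, -5, 0, -129]
imul       -> [-9, -5, 0]
isub       -> [-9, -5]
imul       -> [45]

45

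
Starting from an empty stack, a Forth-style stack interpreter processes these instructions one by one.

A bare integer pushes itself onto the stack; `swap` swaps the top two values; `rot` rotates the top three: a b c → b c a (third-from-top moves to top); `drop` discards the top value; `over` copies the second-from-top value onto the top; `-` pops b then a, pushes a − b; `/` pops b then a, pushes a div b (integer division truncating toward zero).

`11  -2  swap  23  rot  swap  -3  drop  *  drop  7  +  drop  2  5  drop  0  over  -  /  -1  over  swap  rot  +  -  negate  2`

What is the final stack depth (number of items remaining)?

11      11
-2      11 -2
swap    -2 11
23      -2 11 23
rot     11 23 -2
swap    11 -2 23
-3      11 -2 23 -3
drop    11 -2 23
*       11 -46
drop    11
7       11 7
+       18
drop    (empty)
2       2
5       2 5
drop    2
0       2 0
over    2 0 2
-       2 -2
/       -1
-1      -1 -1
over    -1 -1 -1
swap    -1 -1 -1
rot     -1 -1 -1
+       -1 -2
-       1
negate  -1
2       -1 2

2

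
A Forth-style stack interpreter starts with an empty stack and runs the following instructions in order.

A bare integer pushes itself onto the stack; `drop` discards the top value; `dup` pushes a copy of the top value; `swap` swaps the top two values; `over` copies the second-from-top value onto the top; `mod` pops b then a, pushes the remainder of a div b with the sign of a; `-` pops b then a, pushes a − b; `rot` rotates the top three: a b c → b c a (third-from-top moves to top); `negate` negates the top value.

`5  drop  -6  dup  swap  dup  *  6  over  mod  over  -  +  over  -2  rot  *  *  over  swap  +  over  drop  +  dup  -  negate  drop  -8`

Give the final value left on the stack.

-8

5      : 5
drop   : (empty)
-6     : -6
dup    : -6 -6
swap   : -6 -6
dup    : -6 -6 -6
*      : -6 36
6      : -6 36 6
over   : -6 36 6 36
mod    : -6 36 6
over   : -6 36 6 36
-      : -6 36 -30
+      : -6 6
over   : -6 6 -6
-2     : -6 6 -6 -2
rot    : -6 -6 -2 6
*      : -6 -6 -12
*      : -6 72
over   : -6 72 -6
swap   : -6 -6 72
+      : -6 66
over   : -6 66 -6
drop   : -6 66
+      : 60
dup    : 60 60
-      : 0
negate : 0
drop   : (empty)
-8     : -8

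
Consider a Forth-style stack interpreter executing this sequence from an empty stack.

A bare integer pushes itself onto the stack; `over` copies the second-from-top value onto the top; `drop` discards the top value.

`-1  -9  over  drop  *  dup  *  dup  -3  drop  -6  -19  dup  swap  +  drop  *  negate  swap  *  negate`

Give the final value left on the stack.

-1     -> -1
-9     -> -1 -9
over   -> -1 -9 -1
drop   -> -1 -9
*      -> 9
dup    -> 9 9
*      -> 81
dup    -> 81 81
-3     -> 81 81 -3
drop   -> 81 81
-6     -> 81 81 -6
-19    -> 81 81 -6 -19
dup    -> 81 81 -6 -19 -19
swap   -> 81 81 -6 -19 -19
+      -> 81 81 -6 -38
drop   -> 81 81 -6
*      -> 81 -486
negate -> 81 486
swap   -> 486 81
*      -> 39366
negate -> -39366

-39366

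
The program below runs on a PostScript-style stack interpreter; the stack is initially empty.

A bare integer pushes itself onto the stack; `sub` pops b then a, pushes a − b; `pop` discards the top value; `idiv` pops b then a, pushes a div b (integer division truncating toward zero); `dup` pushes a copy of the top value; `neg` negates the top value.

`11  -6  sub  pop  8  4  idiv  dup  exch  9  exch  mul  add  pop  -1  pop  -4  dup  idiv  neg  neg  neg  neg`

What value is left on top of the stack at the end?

1

11   : [11]
-6   : [11, -6]
sub  : [17]
pop  : []
8    : [8]
4    : [8, 4]
idiv : [2]
dup  : [2, 2]
exch : [2, 2]
9    : [2, 2, 9]
exch : [2, 9, 2]
mul  : [2, 18]
add  : [20]
pop  : []
-1   : [-1]
pop  : []
-4   : [-4]
dup  : [-4, -4]
idiv : [1]
neg  : [-1]
neg  : [1]
neg  : [-1]
neg  : [1]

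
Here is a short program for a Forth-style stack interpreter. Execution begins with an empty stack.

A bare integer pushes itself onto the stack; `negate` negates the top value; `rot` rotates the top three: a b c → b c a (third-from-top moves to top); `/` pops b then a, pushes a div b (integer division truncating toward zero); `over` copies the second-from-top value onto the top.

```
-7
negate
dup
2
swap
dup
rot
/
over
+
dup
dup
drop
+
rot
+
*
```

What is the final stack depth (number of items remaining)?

1

-7      -7
negate  7
dup     7 7
2       7 7 2
swap    7 2 7
dup     7 2 7 7
rot     7 7 7 2
/       7 7 3
over    7 7 3 7
+       7 7 10
dup     7 7 10 10
dup     7 7 10 10 10
drop    7 7 10 10
+       7 7 20
rot     7 20 7
+       7 27
*       189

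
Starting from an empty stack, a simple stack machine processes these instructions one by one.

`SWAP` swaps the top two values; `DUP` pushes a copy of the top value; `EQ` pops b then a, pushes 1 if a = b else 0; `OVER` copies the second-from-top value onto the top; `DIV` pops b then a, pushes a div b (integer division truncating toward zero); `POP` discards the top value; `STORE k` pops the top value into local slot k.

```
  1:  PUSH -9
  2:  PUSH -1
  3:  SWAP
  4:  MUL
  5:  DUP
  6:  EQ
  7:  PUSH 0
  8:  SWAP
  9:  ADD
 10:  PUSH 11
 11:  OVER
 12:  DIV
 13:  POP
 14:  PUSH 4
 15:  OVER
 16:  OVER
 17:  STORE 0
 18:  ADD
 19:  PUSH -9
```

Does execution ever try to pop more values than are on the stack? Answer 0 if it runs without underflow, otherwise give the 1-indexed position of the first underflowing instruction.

0

PUSH -9 : [-9]
PUSH -1 : [-9, -1]
SWAP    : [-1, -9]
MUL     : [9]
DUP     : [9, 9]
EQ      : [1]
PUSH 0  : [1, 0]
SWAP    : [0, 1]
ADD     : [1]
PUSH 11 : [1, 11]
OVER    : [1, 11, 1]
DIV     : [1, 11]
POP     : [1]
PUSH 4  : [1, 4]
OVER    : [1, 4, 1]
OVER    : [1, 4, 1, 4]
STORE 0 : [1, 4, 1]
ADD     : [1, 5]
PUSH -9 : [1, 5, -9]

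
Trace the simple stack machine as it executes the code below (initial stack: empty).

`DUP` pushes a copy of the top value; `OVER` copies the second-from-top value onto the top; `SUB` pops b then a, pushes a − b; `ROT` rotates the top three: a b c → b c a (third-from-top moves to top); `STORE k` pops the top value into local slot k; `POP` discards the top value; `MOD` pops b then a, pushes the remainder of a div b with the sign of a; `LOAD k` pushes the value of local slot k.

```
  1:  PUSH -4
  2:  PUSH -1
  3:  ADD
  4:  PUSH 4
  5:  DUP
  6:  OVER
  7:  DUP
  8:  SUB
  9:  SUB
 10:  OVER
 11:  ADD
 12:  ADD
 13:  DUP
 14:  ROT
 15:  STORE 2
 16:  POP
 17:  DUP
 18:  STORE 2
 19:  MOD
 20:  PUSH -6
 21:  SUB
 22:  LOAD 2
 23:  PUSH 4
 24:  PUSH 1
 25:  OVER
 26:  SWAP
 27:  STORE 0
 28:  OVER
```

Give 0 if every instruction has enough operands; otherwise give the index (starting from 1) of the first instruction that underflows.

19

PUSH -4 -> -4
PUSH -1 -> -4 -1
ADD     -> -5
PUSH 4  -> -5 4
DUP     -> -5 4 4
OVER    -> -5 4 4 4
DUP     -> -5 4 4 4 4
SUB     -> -5 4 4 0
SUB     -> -5 4 4
OVER    -> -5 4 4 4
ADD     -> -5 4 8
ADD     -> -5 12
DUP     -> -5 12 12
ROT     -> 12 12 -5
STORE 2 -> 12 12
POP     -> 12
DUP     -> 12 12
STORE 2 -> 12
MOD  — needs 2 operands, stack has 1 → underflow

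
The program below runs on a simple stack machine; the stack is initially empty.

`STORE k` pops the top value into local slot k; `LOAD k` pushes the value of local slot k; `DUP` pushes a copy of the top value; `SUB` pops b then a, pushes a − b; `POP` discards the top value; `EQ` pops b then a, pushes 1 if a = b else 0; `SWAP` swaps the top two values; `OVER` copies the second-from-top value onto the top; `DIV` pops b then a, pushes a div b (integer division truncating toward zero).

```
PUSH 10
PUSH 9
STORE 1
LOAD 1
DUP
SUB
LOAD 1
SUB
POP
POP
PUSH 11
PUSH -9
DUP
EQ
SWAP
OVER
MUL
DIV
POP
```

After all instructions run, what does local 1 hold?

PUSH 10 -> [10]
PUSH 9  -> [10, 9]
STORE 1 -> [10]
LOAD 1  -> [10, 9]
DUP     -> [10, 9, 9]
SUB     -> [10, 0]
LOAD 1  -> [10, 0, 9]
SUB     -> [10, -9]
POP     -> [10]
POP     -> []
PUSH 11 -> [11]
PUSH -9 -> [11, -9]
DUP     -> [11, -9, -9]
EQ      -> [11, 1]
SWAP    -> [1, 11]
OVER    -> [1, 11, 1]
MUL     -> [1, 11]
DIV     -> [0]
POP     -> []

9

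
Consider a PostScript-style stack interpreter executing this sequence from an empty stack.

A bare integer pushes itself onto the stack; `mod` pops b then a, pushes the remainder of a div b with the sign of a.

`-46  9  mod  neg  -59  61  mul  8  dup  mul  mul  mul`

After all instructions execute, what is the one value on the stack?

-230336

-46  -46
9    -46 9
mod  -1
neg  1
-59  1 -59
61   1 -59 61
mul  1 -3599
8    1 -3599 8
dup  1 -3599 8 8
mul  1 -3599 64
mul  1 -230336
mul  -230336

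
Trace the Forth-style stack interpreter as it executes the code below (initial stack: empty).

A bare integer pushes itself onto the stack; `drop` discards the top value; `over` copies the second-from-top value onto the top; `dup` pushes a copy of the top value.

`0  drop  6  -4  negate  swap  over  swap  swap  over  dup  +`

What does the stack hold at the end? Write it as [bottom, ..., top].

0      -> [0]
drop   -> []
6      -> [6]
-4     -> [6, -4]
negate -> [6, 4]
swap   -> [4, 6]
over   -> [4, 6, 4]
swap   -> [4, 4, 6]
swap   -> [4, 6, 4]
over   -> [4, 6, 4, 6]
dup    -> [4, 6, 4, 6, 6]
+      -> [4, 6, 4, 12]

[4, 6, 4, 12]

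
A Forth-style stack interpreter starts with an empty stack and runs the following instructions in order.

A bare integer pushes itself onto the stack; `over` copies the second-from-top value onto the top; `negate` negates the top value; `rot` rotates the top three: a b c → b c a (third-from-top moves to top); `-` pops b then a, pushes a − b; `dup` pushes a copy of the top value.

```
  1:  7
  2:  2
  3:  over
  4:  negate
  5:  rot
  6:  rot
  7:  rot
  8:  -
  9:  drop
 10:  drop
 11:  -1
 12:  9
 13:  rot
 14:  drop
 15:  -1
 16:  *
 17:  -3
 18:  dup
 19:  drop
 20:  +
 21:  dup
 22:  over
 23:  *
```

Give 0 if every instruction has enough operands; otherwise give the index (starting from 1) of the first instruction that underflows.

7      → [7]
2      → [7, 2]
over   → [7, 2, 7]
negate → [7, 2, -7]
rot    → [2, -7, 7]
rot    → [-7, 7, 2]
rot    → [7, 2, -7]
-      → [7, 9]
drop   → [7]
drop   → []
-1     → [-1]
9      → [-1, 9]
rot  — needs 3 operands, stack has 2 → underflow

13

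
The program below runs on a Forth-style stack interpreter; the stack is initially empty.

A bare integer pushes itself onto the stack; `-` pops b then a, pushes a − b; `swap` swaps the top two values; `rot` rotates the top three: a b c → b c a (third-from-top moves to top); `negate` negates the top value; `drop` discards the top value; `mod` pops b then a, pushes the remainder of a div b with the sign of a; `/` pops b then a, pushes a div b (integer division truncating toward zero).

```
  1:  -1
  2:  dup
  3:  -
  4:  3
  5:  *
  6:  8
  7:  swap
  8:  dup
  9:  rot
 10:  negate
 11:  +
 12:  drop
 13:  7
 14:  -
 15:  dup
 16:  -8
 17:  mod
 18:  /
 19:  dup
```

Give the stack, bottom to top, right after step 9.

-1   -> [-1]
dup  -> [-1, -1]
-    -> [0]
3    -> [0, 3]
*    -> [0]
8    -> [0, 8]
swap -> [8, 0]
dup  -> [8, 0, 0]
rot  -> [0, 0, 8]

[0, 0, 8]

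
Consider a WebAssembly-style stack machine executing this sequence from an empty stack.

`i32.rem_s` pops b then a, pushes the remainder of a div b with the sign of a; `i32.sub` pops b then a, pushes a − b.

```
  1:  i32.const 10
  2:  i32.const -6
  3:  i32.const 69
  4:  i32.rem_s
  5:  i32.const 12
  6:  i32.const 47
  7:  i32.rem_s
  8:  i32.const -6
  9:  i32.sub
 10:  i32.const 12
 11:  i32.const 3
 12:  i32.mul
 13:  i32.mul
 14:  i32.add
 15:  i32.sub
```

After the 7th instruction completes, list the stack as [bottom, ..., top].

i32.const 10 : 10
i32.const -6 : 10 -6
i32.const 69 : 10 -6 69
i32.rem_s    : 10 -6
i32.const 12 : 10 -6 12
i32.const 47 : 10 -6 12 47
i32.rem_s    : 10 -6 12

[10, -6, 12]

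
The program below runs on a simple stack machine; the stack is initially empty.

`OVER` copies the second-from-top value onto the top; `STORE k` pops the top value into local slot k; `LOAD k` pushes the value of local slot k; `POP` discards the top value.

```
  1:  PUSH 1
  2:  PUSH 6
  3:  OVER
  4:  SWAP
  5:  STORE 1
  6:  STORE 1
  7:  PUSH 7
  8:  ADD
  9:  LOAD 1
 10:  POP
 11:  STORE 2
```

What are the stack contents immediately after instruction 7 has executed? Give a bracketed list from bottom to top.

PUSH 1  -> [1]
PUSH 6  -> [1, 6]
OVER    -> [1, 6, 1]
SWAP    -> [1, 1, 6]
STORE 1 -> [1, 1]
STORE 1 -> [1]
PUSH 7  -> [1, 7]

[1, 7]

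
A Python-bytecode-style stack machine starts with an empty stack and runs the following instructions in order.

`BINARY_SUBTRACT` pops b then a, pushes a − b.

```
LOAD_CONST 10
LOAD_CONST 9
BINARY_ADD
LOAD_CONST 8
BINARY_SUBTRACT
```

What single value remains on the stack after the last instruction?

LOAD_CONST 10   -> 10
LOAD_CONST 9    -> 10 9
BINARY_ADD      -> 19
LOAD_CONST 8    -> 19 8
BINARY_SUBTRACT -> 11

11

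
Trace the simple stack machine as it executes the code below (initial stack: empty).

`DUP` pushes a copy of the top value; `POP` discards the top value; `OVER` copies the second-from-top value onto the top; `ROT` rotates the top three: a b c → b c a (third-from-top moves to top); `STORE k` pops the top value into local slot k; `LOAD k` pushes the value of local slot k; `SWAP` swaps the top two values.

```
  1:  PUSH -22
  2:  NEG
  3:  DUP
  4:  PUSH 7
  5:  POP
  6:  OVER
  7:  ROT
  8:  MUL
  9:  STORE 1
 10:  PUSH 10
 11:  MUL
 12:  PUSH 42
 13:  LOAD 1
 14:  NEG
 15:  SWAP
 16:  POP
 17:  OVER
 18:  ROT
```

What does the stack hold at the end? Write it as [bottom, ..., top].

[-484, 220, 220]

PUSH -22 → -22
NEG      → 22
DUP      → 22 22
PUSH 7   → 22 22 7
POP      → 22 22
OVER     → 22 22 22
ROT      → 22 22 22
MUL      → 22 484
STORE 1  → 22
PUSH 10  → 22 10
MUL      → 220
PUSH 42  → 220 42
LOAD 1   → 220 42 484
NEG      → 220 42 -484
SWAP     → 220 -484 42
POP      → 220 -484
OVER     → 220 -484 220
ROT      → -484 220 220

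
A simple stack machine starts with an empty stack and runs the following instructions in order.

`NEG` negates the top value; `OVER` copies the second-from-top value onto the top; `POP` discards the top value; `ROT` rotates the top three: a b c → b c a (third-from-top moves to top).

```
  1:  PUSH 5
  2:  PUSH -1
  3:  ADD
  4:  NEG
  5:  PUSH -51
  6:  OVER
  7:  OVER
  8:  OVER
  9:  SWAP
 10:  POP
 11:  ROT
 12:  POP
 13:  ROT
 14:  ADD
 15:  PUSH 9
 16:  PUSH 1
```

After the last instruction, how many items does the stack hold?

PUSH 5   -> 5
PUSH -1  -> 5 -1
ADD      -> 4
NEG      -> -4
PUSH -51 -> -4 -51
OVER     -> -4 -51 -4
OVER     -> -4 -51 -4 -51
OVER     -> -4 -51 -4 -51 -4
SWAP     -> -4 -51 -4 -4 -51
POP      -> -4 -51 -4 -4
ROT      -> -4 -4 -4 -51
POP      -> -4 -4 -4
ROT      -> -4 -4 -4
ADD      -> -4 -8
PUSH 9   -> -4 -8 9
PUSH 1   -> -4 -8 9 1

4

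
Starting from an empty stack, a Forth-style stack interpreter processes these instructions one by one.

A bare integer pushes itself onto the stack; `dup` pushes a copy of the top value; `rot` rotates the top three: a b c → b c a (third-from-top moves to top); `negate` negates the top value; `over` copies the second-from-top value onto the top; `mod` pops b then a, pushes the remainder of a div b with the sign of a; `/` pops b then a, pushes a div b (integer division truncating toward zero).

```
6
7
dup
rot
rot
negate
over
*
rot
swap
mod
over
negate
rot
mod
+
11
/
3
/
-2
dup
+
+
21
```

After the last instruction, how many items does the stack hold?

6      -> [6]
7      -> [6, 7]
dup    -> [6, 7, 7]
rot    -> [7, 7, 6]
rot    -> [7, 6, 7]
negate -> [7, 6, -7]
over   -> [7, 6, -7, 6]
*      -> [7, 6, -42]
rot    -> [6, -42, 7]
swap   -> [6, 7, -42]
mod    -> [6, 7]
over   -> [6, 7, 6]
negate -> [6, 7, -6]
rot    -> [7, -6, 6]
mod    -> [7, 0]
+      -> [7]
11     -> [7, 11]
/      -> [0]
3      -> [0, 3]
/      -> [0]
-2     -> [0, -2]
dup    -> [0, -2, -2]
+      -> [0, -4]
+      -> [-4]
21     -> [-4, 21]

2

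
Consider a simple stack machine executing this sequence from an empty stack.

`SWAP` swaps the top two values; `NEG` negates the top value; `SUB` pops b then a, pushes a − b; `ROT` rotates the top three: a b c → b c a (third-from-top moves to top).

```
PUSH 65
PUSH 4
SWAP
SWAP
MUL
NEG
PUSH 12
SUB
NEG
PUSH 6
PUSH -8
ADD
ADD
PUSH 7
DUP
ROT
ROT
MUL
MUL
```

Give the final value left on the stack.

13230

PUSH 65 : 65
PUSH 4  : 65 4
SWAP    : 4 65
SWAP    : 65 4
MUL     : 260
NEG     : -260
PUSH 12 : -260 12
SUB     : -272
NEG     : 272
PUSH 6  : 272 6
PUSH -8 : 272 6 -8
ADD     : 272 -2
ADD     : 270
PUSH 7  : 270 7
DUP     : 270 7 7
ROT     : 7 7 270
ROT     : 7 270 7
MUL     : 7 1890
MUL     : 13230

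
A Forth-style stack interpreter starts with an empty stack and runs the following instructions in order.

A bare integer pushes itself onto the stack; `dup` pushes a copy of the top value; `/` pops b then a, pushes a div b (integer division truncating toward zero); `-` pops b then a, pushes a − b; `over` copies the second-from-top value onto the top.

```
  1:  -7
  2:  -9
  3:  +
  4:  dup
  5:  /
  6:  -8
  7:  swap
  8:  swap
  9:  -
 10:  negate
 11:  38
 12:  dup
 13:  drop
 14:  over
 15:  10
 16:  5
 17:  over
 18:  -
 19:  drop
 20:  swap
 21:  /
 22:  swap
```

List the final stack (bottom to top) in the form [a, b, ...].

[-9, -1, 38]

-7     → -7
-9     → -7 -9
+      → -16
dup    → -16 -16
/      → 1
-8     → 1 -8
swap   → -8 1
swap   → 1 -8
-      → 9
negate → -9
38     → -9 38
dup    → -9 38 38
drop   → -9 38
over   → -9 38 -9
10     → -9 38 -9 10
5      → -9 38 -9 10 5
over   → -9 38 -9 10 5 10
-      → -9 38 -9 10 -5
drop   → -9 38 -9 10
swap   → -9 38 10 -9
/      → -9 38 -1
swap   → -9 -1 38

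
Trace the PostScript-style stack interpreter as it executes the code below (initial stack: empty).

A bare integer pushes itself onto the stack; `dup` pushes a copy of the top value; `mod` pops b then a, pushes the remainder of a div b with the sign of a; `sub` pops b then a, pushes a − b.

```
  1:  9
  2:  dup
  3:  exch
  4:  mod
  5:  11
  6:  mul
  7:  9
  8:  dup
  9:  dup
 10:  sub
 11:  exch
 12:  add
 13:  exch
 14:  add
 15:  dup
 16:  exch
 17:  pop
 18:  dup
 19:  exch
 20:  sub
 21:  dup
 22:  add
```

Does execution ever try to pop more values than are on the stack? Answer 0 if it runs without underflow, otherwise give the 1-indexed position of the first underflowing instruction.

9    → 9
dup  → 9 9
exch → 9 9
mod  → 0
11   → 0 11
mul  → 0
9    → 0 9
dup  → 0 9 9
dup  → 0 9 9 9
sub  → 0 9 0
exch → 0 0 9
add  → 0 9
exch → 9 0
add  → 9
dup  → 9 9
exch → 9 9
pop  → 9
dup  → 9 9
exch → 9 9
sub  → 0
dup  → 0 0
add  → 0

0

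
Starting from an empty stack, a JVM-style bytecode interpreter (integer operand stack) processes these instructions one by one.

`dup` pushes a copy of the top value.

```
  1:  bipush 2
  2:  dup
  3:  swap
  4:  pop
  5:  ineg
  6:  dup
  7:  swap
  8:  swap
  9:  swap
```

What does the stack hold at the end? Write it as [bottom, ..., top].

bipush 2 → [2]
dup      → [2, 2]
swap     → [2, 2]
pop      → [2]
ineg     → [-2]
dup      → [-2, -2]
swap     → [-2, -2]
swap     → [-2, -2]
swap     → [-2, -2]

[-2, -2]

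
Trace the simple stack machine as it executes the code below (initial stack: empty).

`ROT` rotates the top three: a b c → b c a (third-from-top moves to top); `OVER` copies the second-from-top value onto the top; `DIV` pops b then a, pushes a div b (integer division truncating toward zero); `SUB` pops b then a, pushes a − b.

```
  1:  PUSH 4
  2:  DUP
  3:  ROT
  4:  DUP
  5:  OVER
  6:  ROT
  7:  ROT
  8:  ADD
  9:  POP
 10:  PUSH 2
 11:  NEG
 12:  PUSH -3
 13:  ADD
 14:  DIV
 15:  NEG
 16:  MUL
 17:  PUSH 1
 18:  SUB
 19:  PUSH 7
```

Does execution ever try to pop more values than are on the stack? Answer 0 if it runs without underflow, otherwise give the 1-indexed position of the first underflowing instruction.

3

PUSH 4 : 4
DUP    : 4 4
ROT  — needs 3 operands, stack has 2 → underflow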